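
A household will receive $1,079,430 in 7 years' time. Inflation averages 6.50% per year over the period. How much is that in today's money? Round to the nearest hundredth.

Price-level factor over 7 years: (1 + 6.50%)^7 ≈ 1.5539865458.
Purchasing power today: $1,079,430 divided by that factor.

$694,619.91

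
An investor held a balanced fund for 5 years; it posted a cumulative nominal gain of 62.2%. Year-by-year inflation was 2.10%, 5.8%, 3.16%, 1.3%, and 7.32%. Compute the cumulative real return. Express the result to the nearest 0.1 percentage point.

33.9%

Cumulative inflation factor: 1.0210 × 1.058 × 1.0316 × 1.013 × 1.0732 ≈ 1.21147.
Nominal growth factor: 1.62200. Real growth factor = 1.62200 / 1.21147 ≈ 1.33887.
Total real return ≈ 33.8869%.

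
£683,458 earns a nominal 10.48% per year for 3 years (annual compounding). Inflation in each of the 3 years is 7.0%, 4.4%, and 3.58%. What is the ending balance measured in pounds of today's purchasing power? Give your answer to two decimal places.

Nominal value at maturity: £683,458 × (1 + 10.48%)^3 ≈ £921,643.21.
Price-level factor over 3 years: 1.070 × 1.044 × 1.0358 = 1.157071464.
The maturity value deflated by that factor is the answer in today's purchasing power.

£796,530.93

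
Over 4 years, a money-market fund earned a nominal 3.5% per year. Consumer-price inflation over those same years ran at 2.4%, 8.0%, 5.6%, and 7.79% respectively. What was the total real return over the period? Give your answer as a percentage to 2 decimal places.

Cumulative inflation factor: 1.024 × 1.080 × 1.056 × 1.0779 ≈ 1.25883.
Nominal growth factor: 1.14752. Real growth factor = 1.14752 / 1.25883 ≈ 0.91158.
Total real return ≈ -8.8419%.

-8.84%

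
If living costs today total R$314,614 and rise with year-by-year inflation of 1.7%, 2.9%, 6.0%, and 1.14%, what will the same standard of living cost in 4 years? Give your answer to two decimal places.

Cumulative price-level factor: 1.017 × 1.029 × 1.060 × 1.0114 ≈ 1.1219284014.
Multiplying R$314,614 by the price-level factor gives the future nominal sum.

R$352,974.38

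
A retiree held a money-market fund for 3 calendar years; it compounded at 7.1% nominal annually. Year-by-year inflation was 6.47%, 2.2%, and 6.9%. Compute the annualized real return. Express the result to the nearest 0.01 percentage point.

1.84%

Cumulative inflation factor: 1.0647 × 1.022 × 1.069 ≈ 1.16320.
Nominal growth factor: 1.22848. Real growth factor = 1.22848 / 1.16320 ≈ 1.05612.
Annualized: 1.05612^(1/3) − 1 ≈ 0.01837.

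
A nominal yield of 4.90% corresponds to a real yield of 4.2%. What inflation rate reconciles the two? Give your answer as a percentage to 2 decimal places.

0.67%

From (1+r_nom) = (1+r_real)(1+π), we get 1+π = (1 + 4.90%)/(1 + 4.2%) = 1.0490/1.042 ≈ 1.00672.
So π ≈ 0.6718%.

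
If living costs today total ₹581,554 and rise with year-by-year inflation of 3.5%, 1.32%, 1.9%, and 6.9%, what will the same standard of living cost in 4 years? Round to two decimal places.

₹664,320.21

Cumulative price-level factor: 1.035 × 1.0132 × 1.019 × 1.069 ≈ 1.1423190519.
The nominal amount required is ₹581,554 scaled up by that factor.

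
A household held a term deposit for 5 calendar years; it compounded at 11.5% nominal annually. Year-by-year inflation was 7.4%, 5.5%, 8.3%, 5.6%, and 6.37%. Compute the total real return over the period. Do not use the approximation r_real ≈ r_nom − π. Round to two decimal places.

25.03%

Cumulative inflation factor: 1.074 × 1.055 × 1.083 × 1.056 × 1.0637 ≈ 1.37838.
Nominal growth factor: 1.72335. Real growth factor = 1.72335 / 1.37838 ≈ 1.25028.
Total real return ≈ 25.0276%.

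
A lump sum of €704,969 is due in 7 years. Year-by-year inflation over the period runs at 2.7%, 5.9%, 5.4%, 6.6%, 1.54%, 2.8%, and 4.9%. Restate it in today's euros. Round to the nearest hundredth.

€526,865.84

Price-level factor over 7 years: 1.027 × 1.059 × 1.054 × 1.066 × 1.0154 × 1.028 × 1.049 ≈ 1.3380427253.
Purchasing power today: €704,969 divided by that factor.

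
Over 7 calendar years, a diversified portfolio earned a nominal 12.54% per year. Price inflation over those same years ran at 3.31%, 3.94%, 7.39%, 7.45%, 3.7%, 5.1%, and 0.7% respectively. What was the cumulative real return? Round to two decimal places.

68.13%

Cumulative inflation factor: 1.0331 × 1.0394 × 1.0739 × 1.0745 × 1.037 × 1.051 × 1.007 ≈ 1.35990.
Nominal growth factor: 2.28638. Real growth factor = 2.28638 / 1.35990 ≈ 1.68129.
Total real return ≈ 68.1288%.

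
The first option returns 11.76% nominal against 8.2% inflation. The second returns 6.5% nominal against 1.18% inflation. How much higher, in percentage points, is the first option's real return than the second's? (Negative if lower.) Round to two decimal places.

-1.97

The first option real return: 1.1176/1.082 − 1 = 3.290%.
The second real return: 1.065/1.0118 − 1 = 5.258%.
Difference: 3.290 − 5.258 = -1.968 pp.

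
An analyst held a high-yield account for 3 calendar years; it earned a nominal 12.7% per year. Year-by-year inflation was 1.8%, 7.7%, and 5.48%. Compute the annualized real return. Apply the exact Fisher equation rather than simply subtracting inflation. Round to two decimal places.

7.37%

Cumulative inflation factor: 1.018 × 1.077 × 1.0548 ≈ 1.15647.
Nominal growth factor: 1.43144. Real growth factor = 1.43144 / 1.15647 ≈ 1.23776.
Annualized: 1.23776^(1/3) − 1 ≈ 0.07369.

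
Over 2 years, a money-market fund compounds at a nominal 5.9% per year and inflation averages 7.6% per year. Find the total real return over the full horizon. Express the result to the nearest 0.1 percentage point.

The annual real rate is (1+5.9%)/(1+7.6%) − 1 = -1.5799%.
Compounded over 2 years: (1 + -0.015799)^2 − 1 ≈ -0.03135.

-3.1%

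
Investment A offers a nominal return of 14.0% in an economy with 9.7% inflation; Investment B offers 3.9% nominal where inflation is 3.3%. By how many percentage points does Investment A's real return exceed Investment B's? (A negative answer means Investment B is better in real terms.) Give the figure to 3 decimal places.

Investment A real return: 1.140/1.097 − 1 = 3.9198%.
Investment B real return: 1.039/1.033 − 1 = 0.5808%.
Difference: 3.9198 − 0.5808 = 3.3390 pp.

3.339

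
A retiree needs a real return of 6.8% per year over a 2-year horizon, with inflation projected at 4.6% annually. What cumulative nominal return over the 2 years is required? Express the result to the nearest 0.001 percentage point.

Required annual nominal rate: (1+6.8%)(1+4.6%) − 1 = 11.7128%.
Cumulative over 2 years: (1 + 0.117128)^2 − 1 ≈ 0.24797.

24.797%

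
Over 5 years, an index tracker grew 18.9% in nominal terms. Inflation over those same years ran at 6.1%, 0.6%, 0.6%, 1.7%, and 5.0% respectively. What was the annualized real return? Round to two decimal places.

Cumulative inflation factor: 1.061 × 1.006 × 1.006 × 1.017 × 1.050 ≈ 1.14663.
Nominal growth factor: 1.18900. Real growth factor = 1.18900 / 1.14663 ≈ 1.03696.
Annualized: 1.03696^(1/5) − 1 ≈ 0.00728.

0.73%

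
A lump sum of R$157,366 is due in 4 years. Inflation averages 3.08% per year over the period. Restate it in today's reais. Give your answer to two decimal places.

Price-level factor over 4 years: (1 + 3.08%)^4 ≈ 1.1290096124.
Purchasing power today: R$157,366 divided by that factor.

R$139,384.11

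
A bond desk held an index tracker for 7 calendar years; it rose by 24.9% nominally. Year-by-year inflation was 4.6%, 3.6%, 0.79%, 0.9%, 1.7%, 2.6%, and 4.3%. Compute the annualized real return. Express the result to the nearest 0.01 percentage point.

0.58%

Cumulative inflation factor: 1.046 × 1.036 × 1.0079 × 1.009 × 1.017 × 1.026 × 1.043 ≈ 1.19937.
Nominal growth factor: 1.24900. Real growth factor = 1.24900 / 1.19937 ≈ 1.04138.
Annualized: 1.04138^(1/7) − 1 ≈ 0.00581.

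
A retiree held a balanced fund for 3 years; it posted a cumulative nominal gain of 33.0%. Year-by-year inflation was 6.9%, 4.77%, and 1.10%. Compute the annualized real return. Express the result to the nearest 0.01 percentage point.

5.51%

Cumulative inflation factor: 1.069 × 1.0477 × 1.0110 ≈ 1.13231.
Nominal growth factor: 1.33000. Real growth factor = 1.33000 / 1.13231 ≈ 1.17459.
Annualized: 1.17459^(1/3) − 1 ≈ 0.05510.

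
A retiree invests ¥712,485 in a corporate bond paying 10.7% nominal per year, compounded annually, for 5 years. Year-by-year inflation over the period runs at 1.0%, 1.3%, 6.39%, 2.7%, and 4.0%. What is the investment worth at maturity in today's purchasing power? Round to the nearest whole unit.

¥1,018,775

Nominal value at maturity: ¥712,485 × (1 + 10.7%)^5 ≈ ¥1,184,442.
Price-level factor over 5 years: 1.010 × 1.013 × 1.0639 × 1.027 × 1.040 ≈ 1.1626136321.
The maturity value deflated by that factor is the answer in today's purchasing power.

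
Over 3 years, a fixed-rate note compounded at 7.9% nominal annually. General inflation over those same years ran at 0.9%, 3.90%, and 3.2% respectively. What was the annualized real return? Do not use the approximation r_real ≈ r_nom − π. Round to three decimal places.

5.106%

Cumulative inflation factor: 1.009 × 1.0390 × 1.032 ≈ 1.08190.
Nominal growth factor: 1.25622. Real growth factor = 1.25622 / 1.08190 ≈ 1.16112.
Annualized: 1.16112^(1/3) − 1 ≈ 0.05106.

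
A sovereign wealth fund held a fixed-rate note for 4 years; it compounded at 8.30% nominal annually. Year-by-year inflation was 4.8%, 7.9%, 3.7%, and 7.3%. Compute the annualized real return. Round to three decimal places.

Cumulative inflation factor: 1.048 × 1.079 × 1.037 × 1.073 ≈ 1.25823.
Nominal growth factor: 1.37567. Real growth factor = 1.37567 / 1.25823 ≈ 1.09333.
Annualized: 1.09333^(1/4) − 1 ≈ 0.02256.

2.256%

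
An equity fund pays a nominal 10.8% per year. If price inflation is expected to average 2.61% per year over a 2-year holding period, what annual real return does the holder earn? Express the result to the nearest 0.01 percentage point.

7.98%

With constant rates the annual real return is the same each year: (1+10.8%)/(1+2.61%) − 1 = 0.07982.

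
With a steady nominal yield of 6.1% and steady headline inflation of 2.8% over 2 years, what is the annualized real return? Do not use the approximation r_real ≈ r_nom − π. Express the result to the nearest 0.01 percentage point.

3.21%

With constant rates the annual real return is the same each year: (1+6.1%)/(1+2.8%) − 1 = 0.03210.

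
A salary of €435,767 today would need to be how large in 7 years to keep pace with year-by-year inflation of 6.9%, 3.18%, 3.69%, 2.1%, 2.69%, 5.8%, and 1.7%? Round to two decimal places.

Cumulative price-level factor: 1.069 × 1.0318 × 1.0369 × 1.021 × 1.0269 × 1.058 × 1.017 ≈ 1.2902403507.
Multiplying €435,767 by the price-level factor gives the future nominal sum.

€562,244.17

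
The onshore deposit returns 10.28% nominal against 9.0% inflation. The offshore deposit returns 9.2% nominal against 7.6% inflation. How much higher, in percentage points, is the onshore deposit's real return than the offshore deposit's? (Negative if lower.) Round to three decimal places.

The onshore deposit real return: 1.1028/1.090 − 1 = 1.1743%.
The offshore deposit real return: 1.092/1.076 − 1 = 1.4870%.
Difference: 1.1743 − 1.4870 = -0.3127 pp.

-0.313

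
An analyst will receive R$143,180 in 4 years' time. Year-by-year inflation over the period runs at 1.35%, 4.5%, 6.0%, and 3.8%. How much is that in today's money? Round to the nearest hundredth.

R$122,868.09

Price-level factor over 4 years: 1.0135 × 1.045 × 1.060 × 1.038 = 1.1653148001.
Purchasing power today: R$143,180 divided by that factor.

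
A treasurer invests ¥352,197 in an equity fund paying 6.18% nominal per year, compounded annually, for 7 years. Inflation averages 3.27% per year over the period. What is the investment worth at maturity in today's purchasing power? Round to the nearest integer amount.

¥427,824

Nominal value at maturity: ¥352,197 × (1 + 6.18%)^7 ≈ ¥535,901.
Price-level factor over 7 years: (1 + 3.27%)^7 ≈ 1.2526197045.
The maturity value deflated by that factor is the answer in today's purchasing power.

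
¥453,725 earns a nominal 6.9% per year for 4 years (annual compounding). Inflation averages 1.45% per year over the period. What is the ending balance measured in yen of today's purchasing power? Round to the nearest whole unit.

Nominal value at maturity: ¥453,725 × (1 + 6.9%)^4 ≈ ¥592,521.
Price-level factor over 4 years: (1 + 1.45%)^4 ≈ 1.0592737387.
The maturity value deflated by that factor is the answer in today's purchasing power.

¥559,365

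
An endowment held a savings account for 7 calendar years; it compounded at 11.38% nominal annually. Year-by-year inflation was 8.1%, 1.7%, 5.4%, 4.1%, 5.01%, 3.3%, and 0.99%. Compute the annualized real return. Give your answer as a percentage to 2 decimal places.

7.03%

Cumulative inflation factor: 1.081 × 1.017 × 1.054 × 1.041 × 1.0501 × 1.033 × 1.0099 ≈ 1.32144.
Nominal growth factor: 2.12643. Real growth factor = 2.12643 / 1.32144 ≈ 1.60917.
Annualized: 1.60917^(1/7) − 1 ≈ 0.07032.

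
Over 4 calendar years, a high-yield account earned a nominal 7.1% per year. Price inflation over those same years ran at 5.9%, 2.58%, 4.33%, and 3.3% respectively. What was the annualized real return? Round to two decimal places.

Cumulative inflation factor: 1.059 × 1.0258 × 1.0433 × 1.033 ≈ 1.17076.
Nominal growth factor: 1.31570. Real growth factor = 1.31570 / 1.17076 ≈ 1.12380.
Annualized: 1.12380^(1/4) − 1 ≈ 0.02961.

2.96%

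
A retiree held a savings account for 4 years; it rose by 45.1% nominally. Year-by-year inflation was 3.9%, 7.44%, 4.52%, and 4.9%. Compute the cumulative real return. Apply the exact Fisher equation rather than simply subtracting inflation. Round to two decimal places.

18.55%

Cumulative inflation factor: 1.039 × 1.0744 × 1.0452 × 1.049 ≈ 1.22393.
Nominal growth factor: 1.45100. Real growth factor = 1.45100 / 1.22393 ≈ 1.18553.
Total real return ≈ 18.5526%.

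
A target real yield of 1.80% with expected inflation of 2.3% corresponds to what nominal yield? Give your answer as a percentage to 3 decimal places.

By the Fisher equation, 1 + r_nom = (1 + 1.80%)(1 + 2.3%) = 1.0180 × 1.023 = 1.041414.
So r_nom = 4.1414%.

4.141%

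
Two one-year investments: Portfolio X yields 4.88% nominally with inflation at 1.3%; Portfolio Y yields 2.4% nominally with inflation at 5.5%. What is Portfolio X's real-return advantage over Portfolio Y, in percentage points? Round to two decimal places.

6.47

Portfolio X real return: 1.0488/1.013 − 1 = 3.534%.
Portfolio Y real return: 1.024/1.055 − 1 = -2.938%.
Difference: 3.534 − (-2.938) = 6.472 pp.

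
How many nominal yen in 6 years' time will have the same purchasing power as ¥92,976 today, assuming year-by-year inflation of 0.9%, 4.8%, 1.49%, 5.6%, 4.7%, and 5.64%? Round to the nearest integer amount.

¥116,543

Cumulative price-level factor: 1.009 × 1.048 × 1.0149 × 1.056 × 1.047 × 1.0564 ≈ 1.2534721635.
Multiplying ¥92,976 by the price-level factor gives the future nominal sum.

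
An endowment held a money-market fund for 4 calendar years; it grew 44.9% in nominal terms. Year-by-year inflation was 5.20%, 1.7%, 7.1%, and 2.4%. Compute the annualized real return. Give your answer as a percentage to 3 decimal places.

Cumulative inflation factor: 1.0520 × 1.017 × 1.071 × 1.024 ≈ 1.17335.
Nominal growth factor: 1.44900. Real growth factor = 1.44900 / 1.17335 ≈ 1.23493.
Annualized: 1.23493^(1/4) − 1 ≈ 0.05417.

5.417%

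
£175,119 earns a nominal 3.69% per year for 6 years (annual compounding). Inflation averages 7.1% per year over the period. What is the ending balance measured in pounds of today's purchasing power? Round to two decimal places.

Nominal value at maturity: £175,119 × (1 + 3.69%)^6 ≈ £217,647.92.
Price-level factor over 6 years: (1 + 7.1%)^6 ≈ 1.5091653487.
Dividing the nominal maturity value by the price-level factor gives the value in today's money.

£144,217.41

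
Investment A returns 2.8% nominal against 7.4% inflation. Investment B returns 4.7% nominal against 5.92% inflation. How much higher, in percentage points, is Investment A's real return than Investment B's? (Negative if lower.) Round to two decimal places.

Investment A real return: 1.028/1.074 − 1 = -4.283%.
Investment B real return: 1.047/1.0592 − 1 = -1.152%.
Difference: -4.283 − (-1.152) = -3.131 pp.

-3.13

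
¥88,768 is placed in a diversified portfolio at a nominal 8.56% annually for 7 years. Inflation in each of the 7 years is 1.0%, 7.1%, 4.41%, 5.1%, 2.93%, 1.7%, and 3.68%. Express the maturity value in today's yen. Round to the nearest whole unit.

Nominal value at maturity: ¥88,768 × (1 + 8.56%)^7 ≈ ¥157,741.
Price-level factor over 7 years: 1.010 × 1.071 × 1.0441 × 1.051 × 1.0293 × 1.017 × 1.0368 ≈ 1.2882898069.
Dividing the nominal maturity value by the price-level factor gives the value in today's money.

¥122,442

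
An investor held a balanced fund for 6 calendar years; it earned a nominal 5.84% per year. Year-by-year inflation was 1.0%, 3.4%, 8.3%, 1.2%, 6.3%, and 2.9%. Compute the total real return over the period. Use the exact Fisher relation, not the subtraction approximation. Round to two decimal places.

12.28%

Cumulative inflation factor: 1.010 × 1.034 × 1.083 × 1.012 × 1.063 × 1.029 ≈ 1.25199.
Nominal growth factor: 1.40572. Real growth factor = 1.40572 / 1.25199 ≈ 1.12279.
Total real return ≈ 12.2792%.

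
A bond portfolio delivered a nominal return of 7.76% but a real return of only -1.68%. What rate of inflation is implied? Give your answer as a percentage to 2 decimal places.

From (1+r_nom) = (1+r_real)(1+π), we get 1+π = (1 + 7.76%)/(1 − 1.68%) = 1.0776/0.9832 ≈ 1.09601.
So π ≈ 9.6013%.

9.60%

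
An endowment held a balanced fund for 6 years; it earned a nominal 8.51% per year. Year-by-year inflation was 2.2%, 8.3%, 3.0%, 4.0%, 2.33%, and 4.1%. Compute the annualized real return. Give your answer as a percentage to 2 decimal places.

Cumulative inflation factor: 1.022 × 1.083 × 1.030 × 1.040 × 1.0233 × 1.041 ≈ 1.26300.
Nominal growth factor: 1.63237. Real growth factor = 1.63237 / 1.26300 ≈ 1.29245.
Annualized: 1.29245^(1/6) − 1 ≈ 0.04368.

4.37%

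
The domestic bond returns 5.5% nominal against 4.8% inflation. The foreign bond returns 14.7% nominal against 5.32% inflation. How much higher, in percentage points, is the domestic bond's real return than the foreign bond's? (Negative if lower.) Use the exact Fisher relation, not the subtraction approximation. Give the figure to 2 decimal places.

The domestic bond real return: 1.055/1.048 − 1 = 0.668%.
The foreign bond real return: 1.147/1.0532 − 1 = 8.906%.
Difference: 0.668 − 8.906 = -8.238 pp.

-8.24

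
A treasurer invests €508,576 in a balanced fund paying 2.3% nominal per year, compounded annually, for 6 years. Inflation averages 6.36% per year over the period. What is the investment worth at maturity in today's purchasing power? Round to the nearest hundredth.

Nominal value at maturity: €508,576 × (1 + 2.3%)^6 ≈ €582,920.95.
Price-level factor over 6 years: (1 + 6.36%)^6 ≈ 1.4476713244.
The maturity value deflated by that factor is the answer in today's purchasing power.

€402,661.12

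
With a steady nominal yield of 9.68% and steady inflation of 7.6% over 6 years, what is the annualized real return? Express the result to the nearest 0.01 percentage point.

1.93%

With constant rates the annual real return is the same each year: (1+9.68%)/(1+7.6%) − 1 = 0.01933.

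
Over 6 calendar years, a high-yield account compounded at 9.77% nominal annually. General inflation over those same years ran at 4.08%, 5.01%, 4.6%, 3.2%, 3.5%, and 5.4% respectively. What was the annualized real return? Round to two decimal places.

Cumulative inflation factor: 1.0408 × 1.0501 × 1.046 × 1.032 × 1.035 × 1.054 ≈ 1.28703.
Nominal growth factor: 1.74945. Real growth factor = 1.74945 / 1.28703 ≈ 1.35929.
Annualized: 1.35929^(1/6) − 1 ≈ 0.05249.

5.25%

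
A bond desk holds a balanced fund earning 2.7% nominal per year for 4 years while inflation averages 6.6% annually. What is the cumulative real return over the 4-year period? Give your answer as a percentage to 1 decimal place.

-13.9%

The annual real rate is (1+2.7%)/(1+6.6%) − 1 = -3.6585%.
Compounded over 4 years: (1 + -0.036585)^4 − 1 ≈ -0.13850.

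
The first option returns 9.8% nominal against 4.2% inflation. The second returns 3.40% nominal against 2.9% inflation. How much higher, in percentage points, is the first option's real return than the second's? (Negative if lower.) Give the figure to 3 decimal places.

4.888

The first option real return: 1.098/1.042 − 1 = 5.3743%.
The second real return: 1.0340/1.029 − 1 = 0.4859%.
Difference: 5.3743 − 0.4859 = 4.8884 pp.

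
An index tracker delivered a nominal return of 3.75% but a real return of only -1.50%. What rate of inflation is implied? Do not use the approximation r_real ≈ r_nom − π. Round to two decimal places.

5.33%

From (1+r_nom) = (1+r_real)(1+π), we get 1+π = (1 + 3.75%)/(1 − 1.50%) = 1.0375/0.9850 ≈ 1.05330.
So π ≈ 5.3299%.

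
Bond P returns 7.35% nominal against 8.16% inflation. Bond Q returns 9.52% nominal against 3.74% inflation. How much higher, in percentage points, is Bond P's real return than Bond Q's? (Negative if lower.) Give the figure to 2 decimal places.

Bond P real return: 1.0735/1.0816 − 1 = -0.749%.
Bond Q real return: 1.0952/1.0374 − 1 = 5.572%.
Difference: -0.749 − 5.572 = -6.321 pp.

-6.32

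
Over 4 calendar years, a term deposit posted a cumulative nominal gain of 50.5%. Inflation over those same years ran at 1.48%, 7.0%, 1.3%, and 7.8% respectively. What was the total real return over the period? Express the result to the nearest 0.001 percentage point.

Cumulative inflation factor: 1.0148 × 1.070 × 1.013 × 1.078 ≈ 1.18575.
Nominal growth factor: 1.50500. Real growth factor = 1.50500 / 1.18575 ≈ 1.26924.
Total real return ≈ 26.9241%.

26.924%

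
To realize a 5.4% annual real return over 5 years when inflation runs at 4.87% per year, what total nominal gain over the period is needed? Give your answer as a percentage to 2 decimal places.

64.99%

Required annual nominal rate: (1+5.4%)(1+4.87%) − 1 = 10.53298%.
Cumulative over 5 years: (1 + 0.1053298)^5 − 1 ≈ 0.64991.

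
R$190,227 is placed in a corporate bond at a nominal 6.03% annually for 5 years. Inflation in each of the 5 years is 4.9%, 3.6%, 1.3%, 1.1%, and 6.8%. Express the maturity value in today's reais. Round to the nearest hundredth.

Nominal value at maturity: R$190,227 × (1 + 6.03%)^5 ≈ R$254,927.08.
Price-level factor over 5 years: 1.049 × 1.036 × 1.013 × 1.011 × 1.068 ≈ 1.1886858618.
Dividing the nominal maturity value by the price-level factor gives the value in today's money.

R$214,461.27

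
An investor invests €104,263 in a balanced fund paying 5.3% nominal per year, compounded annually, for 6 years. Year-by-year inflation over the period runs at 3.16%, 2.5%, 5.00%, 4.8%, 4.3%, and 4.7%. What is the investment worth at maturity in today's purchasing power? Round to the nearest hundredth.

Nominal value at maturity: €104,263 × (1 + 5.3%)^6 ≈ €142,134.81.
Price-level factor over 6 years: 1.0316 × 1.025 × 1.0500 × 1.048 × 1.043 × 1.047 ≈ 1.2706231705.
The maturity value deflated by that factor is the answer in today's purchasing power.

€111,862.28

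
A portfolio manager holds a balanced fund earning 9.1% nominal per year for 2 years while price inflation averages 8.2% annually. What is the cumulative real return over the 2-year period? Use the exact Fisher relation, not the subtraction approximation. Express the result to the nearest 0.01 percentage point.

The annual real rate is (1+9.1%)/(1+8.2%) − 1 = 0.8318%.
Compounded over 2 years: (1 + 0.008318)^2 − 1 ≈ 0.01671.

1.67%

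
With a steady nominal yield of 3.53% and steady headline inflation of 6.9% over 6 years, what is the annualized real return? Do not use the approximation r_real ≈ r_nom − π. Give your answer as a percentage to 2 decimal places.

With constant rates the annual real return is the same each year: (1+3.53%)/(1+6.9%) − 1 = -0.03152.

-3.15%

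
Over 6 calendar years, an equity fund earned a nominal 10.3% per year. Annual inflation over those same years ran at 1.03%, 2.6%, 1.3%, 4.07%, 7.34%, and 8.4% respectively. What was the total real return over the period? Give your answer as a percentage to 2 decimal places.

Cumulative inflation factor: 1.0103 × 1.026 × 1.013 × 1.0407 × 1.0734 × 1.084 ≈ 1.27152.
Nominal growth factor: 1.80075. Real growth factor = 1.80075 / 1.27152 ≈ 1.41622.
Total real return ≈ 41.6216%.

41.62%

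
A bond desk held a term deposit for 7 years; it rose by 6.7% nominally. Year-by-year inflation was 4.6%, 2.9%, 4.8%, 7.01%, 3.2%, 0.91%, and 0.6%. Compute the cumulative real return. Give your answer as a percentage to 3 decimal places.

-15.624%

Cumulative inflation factor: 1.046 × 1.029 × 1.048 × 1.0701 × 1.032 × 1.0091 × 1.006 ≈ 1.26457.
Nominal growth factor: 1.06700. Real growth factor = 1.06700 / 1.26457 ≈ 0.84376.
Total real return ≈ -15.6238%.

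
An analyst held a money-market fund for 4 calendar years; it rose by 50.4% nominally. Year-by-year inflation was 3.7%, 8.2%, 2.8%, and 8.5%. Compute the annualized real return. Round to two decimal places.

Cumulative inflation factor: 1.037 × 1.082 × 1.028 × 1.085 ≈ 1.25149.
Nominal growth factor: 1.50400. Real growth factor = 1.50400 / 1.25149 ≈ 1.20176.
Annualized: 1.20176^(1/4) − 1 ≈ 0.04702.

4.70%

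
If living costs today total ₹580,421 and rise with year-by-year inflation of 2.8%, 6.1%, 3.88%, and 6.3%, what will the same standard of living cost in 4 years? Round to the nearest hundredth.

Cumulative price-level factor: 1.028 × 1.061 × 1.0388 × 1.063 ≈ 1.2044082010.
Multiplying ₹580,421 by the price-level factor gives the future nominal sum.

₹699,063.81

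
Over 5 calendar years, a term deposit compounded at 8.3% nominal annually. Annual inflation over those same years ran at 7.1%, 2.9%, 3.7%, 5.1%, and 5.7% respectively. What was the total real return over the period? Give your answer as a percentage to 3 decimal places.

Cumulative inflation factor: 1.071 × 1.029 × 1.037 × 1.051 × 1.057 ≈ 1.26958.
Nominal growth factor: 1.48985. Real growth factor = 1.48985 / 1.26958 ≈ 1.17349.
Total real return ≈ 17.3494%.

17.349%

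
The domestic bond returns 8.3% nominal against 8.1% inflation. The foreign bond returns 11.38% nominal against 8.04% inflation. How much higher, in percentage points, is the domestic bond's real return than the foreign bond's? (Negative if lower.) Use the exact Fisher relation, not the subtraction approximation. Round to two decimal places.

-2.91

The domestic bond real return: 1.083/1.081 − 1 = 0.185%.
The foreign bond real return: 1.1138/1.0804 − 1 = 3.091%.
Difference: 0.185 − 3.091 = -2.906 pp.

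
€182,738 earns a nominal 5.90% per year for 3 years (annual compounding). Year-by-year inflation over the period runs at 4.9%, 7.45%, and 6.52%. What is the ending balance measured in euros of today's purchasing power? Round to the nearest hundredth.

Nominal value at maturity: €182,738 × (1 + 5.90%)^3 ≈ €217,028.49.
Price-level factor over 3 years: 1.049 × 1.0745 × 1.0652 = 1.2006407126.
The maturity value deflated by that factor is the answer in today's purchasing power.

€180,760.56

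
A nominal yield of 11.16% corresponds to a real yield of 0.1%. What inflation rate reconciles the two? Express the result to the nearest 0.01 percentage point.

11.05%

From (1+r_nom) = (1+r_real)(1+π), we get 1+π = (1 + 11.16%)/(1 + 0.1%) = 1.1116/1.001 ≈ 1.11049.
So π ≈ 11.0490%.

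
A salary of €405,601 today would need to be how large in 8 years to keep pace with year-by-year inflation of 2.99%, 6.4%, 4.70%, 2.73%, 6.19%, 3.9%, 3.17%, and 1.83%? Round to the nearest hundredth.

Cumulative price-level factor: 1.0299 × 1.064 × 1.0470 × 1.0273 × 1.0619 × 1.039 × 1.0317 × 1.0183 ≈ 1.3661833827.
Multiplying €405,601 by the price-level factor gives the future nominal sum.

€554,125.35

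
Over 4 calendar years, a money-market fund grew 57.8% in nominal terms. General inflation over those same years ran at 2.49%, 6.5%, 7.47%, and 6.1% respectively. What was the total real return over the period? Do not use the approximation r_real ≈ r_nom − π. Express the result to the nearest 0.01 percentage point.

26.79%

Cumulative inflation factor: 1.0249 × 1.065 × 1.0747 × 1.061 ≈ 1.24461.
Nominal growth factor: 1.57800. Real growth factor = 1.57800 / 1.24461 ≈ 1.26787.
Total real return ≈ 26.7866%.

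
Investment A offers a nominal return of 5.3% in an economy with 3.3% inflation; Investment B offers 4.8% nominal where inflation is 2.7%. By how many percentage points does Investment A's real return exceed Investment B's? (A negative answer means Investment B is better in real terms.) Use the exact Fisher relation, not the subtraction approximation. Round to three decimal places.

Investment A real return: 1.053/1.033 − 1 = 1.9361%.
Investment B real return: 1.048/1.027 − 1 = 2.0448%.
Difference: 1.9361 − 2.0448 = -0.1087 pp.

-0.109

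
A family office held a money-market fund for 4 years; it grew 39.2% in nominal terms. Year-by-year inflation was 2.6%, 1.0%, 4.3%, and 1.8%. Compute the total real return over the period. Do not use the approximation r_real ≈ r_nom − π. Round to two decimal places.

Cumulative inflation factor: 1.026 × 1.010 × 1.043 × 1.018 ≈ 1.10027.
Nominal growth factor: 1.39200. Real growth factor = 1.39200 / 1.10027 ≈ 1.26514.
Total real return ≈ 26.5139%.

26.51%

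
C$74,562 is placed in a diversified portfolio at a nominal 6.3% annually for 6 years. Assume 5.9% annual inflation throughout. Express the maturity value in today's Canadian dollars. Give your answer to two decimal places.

Nominal value at maturity: C$74,562 × (1 + 6.3%)^6 ≈ C$107,576.43.
Price-level factor over 6 years: (1 + 5.9%)^6 ≈ 1.4105086721.
The maturity value deflated by that factor is the answer in today's purchasing power.

C$76,267.83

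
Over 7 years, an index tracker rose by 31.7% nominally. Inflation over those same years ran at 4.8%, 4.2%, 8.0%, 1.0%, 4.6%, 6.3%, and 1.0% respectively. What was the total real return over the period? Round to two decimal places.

-1.55%

Cumulative inflation factor: 1.048 × 1.042 × 1.080 × 1.010 × 1.046 × 1.063 × 1.010 ≈ 1.33771.
Nominal growth factor: 1.31700. Real growth factor = 1.31700 / 1.33771 ≈ 0.98452.
Total real return ≈ -1.5478%.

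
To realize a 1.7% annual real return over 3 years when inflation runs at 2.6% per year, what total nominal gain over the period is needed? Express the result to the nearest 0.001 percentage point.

13.607%

Required annual nominal rate: (1+1.7%)(1+2.6%) − 1 = 4.3442%.
Cumulative over 3 years: (1 + 0.043442)^3 − 1 ≈ 0.13607.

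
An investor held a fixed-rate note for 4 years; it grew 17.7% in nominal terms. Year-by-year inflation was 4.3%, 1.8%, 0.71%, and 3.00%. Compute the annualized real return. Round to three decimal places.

1.674%

Cumulative inflation factor: 1.043 × 1.018 × 1.0071 × 1.0300 ≈ 1.10139.
Nominal growth factor: 1.17700. Real growth factor = 1.17700 / 1.10139 ≈ 1.06865.
Annualized: 1.06865^(1/4) − 1 ≈ 0.01674.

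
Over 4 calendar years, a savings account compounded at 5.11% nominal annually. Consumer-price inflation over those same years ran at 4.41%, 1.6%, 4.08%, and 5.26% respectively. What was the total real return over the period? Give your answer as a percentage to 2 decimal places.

5.03%

Cumulative inflation factor: 1.0441 × 1.016 × 1.0408 × 1.0526 ≈ 1.16216.
Nominal growth factor: 1.22061. Real growth factor = 1.22061 / 1.16216 ≈ 1.05029.
Total real return ≈ 5.0291%.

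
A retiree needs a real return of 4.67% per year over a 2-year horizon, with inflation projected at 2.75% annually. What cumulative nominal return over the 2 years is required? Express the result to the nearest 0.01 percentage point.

15.67%

Required annual nominal rate: (1+4.67%)(1+2.75%) − 1 = 7.548425%.
Cumulative over 2 years: (1 + 0.07548425)^2 − 1 ≈ 0.15667.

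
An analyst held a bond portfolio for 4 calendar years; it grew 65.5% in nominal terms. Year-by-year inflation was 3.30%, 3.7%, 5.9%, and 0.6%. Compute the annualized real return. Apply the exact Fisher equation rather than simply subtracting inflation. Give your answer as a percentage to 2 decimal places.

Cumulative inflation factor: 1.0330 × 1.037 × 1.059 × 1.006 ≈ 1.14123.
Nominal growth factor: 1.65500. Real growth factor = 1.65500 / 1.14123 ≈ 1.45019.
Annualized: 1.45019^(1/4) − 1 ≈ 0.09738.

9.74%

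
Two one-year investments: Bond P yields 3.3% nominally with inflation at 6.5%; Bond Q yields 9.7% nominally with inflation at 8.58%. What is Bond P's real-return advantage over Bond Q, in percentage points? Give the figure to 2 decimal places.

Bond P real return: 1.033/1.065 − 1 = -3.005%.
Bond Q real return: 1.097/1.0858 − 1 = 1.031%.
Difference: -3.005 − 1.031 = -4.036 pp.

-4.04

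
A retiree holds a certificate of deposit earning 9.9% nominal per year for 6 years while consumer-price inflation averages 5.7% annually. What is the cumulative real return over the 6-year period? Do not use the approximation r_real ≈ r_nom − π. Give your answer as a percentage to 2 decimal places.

26.34%

The annual real rate is (1+9.9%)/(1+5.7%) − 1 = 3.9735%.
Compounded over 6 years: (1 + 0.039735)^6 − 1 ≈ 0.26339.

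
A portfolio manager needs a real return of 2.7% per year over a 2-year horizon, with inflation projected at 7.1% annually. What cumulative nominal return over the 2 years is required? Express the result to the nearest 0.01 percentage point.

20.98%

Required annual nominal rate: (1+2.7%)(1+7.1%) − 1 = 9.9917%.
Cumulative over 2 years: (1 + 0.099917)^2 − 1 ≈ 0.20982.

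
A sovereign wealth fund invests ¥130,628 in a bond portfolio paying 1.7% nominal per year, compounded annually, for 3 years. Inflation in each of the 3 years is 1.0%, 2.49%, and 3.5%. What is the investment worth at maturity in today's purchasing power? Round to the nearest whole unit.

Nominal value at maturity: ¥130,628 × (1 + 1.7%)^3 ≈ ¥137,404.
Price-level factor over 3 years: 1.010 × 1.0249 × 1.035 = 1.071379215.
The maturity value deflated by that factor is the answer in today's purchasing power.

¥128,250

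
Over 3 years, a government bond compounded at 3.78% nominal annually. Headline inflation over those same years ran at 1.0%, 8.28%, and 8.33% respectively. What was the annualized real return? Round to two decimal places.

Cumulative inflation factor: 1.010 × 1.0828 × 1.0833 ≈ 1.18473.
Nominal growth factor: 1.11774. Real growth factor = 1.11774 / 1.18473 ≈ 0.94346.
Annualized: 0.94346^(1/3) − 1 ≈ -0.01921.

-1.92%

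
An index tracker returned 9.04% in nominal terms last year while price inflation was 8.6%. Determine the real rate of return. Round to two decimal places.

Real return via the Fisher equation: (1 + 9.04%)/(1 + 8.6%) − 1 = 1.0904/1.086 − 1 ≈ 0.00405.

0.41%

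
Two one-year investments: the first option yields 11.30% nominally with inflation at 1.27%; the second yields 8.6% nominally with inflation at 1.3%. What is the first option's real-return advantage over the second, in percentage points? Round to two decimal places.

2.70

The first option real return: 1.1130/1.0127 − 1 = 9.904%.
The second real return: 1.086/1.013 − 1 = 7.206%.
Difference: 9.904 − 7.206 = 2.698 pp.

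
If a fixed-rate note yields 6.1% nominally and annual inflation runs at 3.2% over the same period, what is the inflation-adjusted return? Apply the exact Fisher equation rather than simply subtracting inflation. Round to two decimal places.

Real return via the Fisher equation: (1 + 6.1%)/(1 + 3.2%) − 1 = 1.061/1.032 − 1 ≈ 0.02810.

2.81%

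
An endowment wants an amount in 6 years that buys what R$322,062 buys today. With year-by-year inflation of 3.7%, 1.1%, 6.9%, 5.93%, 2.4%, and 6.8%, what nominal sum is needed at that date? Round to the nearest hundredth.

R$418,154.99

Cumulative price-level factor: 1.037 × 1.011 × 1.069 × 1.0593 × 1.024 × 1.068 ≈ 1.2983679869.
Multiplying R$322,062 by the price-level factor gives the future nominal sum.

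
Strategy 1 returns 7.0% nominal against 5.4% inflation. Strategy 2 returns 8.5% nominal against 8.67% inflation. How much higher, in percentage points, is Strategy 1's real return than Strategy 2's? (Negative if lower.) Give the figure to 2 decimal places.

Strategy 1 real return: 1.070/1.054 − 1 = 1.518%.
Strategy 2 real return: 1.085/1.0867 − 1 = -0.156%.
Difference: 1.518 − (-0.156) = 1.674 pp.

1.67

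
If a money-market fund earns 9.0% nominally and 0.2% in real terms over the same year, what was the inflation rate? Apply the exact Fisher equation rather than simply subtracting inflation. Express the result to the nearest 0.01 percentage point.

From (1+r_nom) = (1+r_real)(1+π), we get 1+π = (1 + 9.0%)/(1 + 0.2%) = 1.090/1.002 ≈ 1.08782.
So π ≈ 8.7824%.

8.78%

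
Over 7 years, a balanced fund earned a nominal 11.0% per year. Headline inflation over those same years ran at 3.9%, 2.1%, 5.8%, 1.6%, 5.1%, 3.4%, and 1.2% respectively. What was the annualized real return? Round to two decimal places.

Cumulative inflation factor: 1.039 × 1.021 × 1.058 × 1.016 × 1.051 × 1.034 × 1.012 ≈ 1.25408.
Nominal growth factor: 2.07616. Real growth factor = 2.07616 / 1.25408 ≈ 1.65553.
Annualized: 1.65553^(1/7) − 1 ≈ 0.07467.

7.47%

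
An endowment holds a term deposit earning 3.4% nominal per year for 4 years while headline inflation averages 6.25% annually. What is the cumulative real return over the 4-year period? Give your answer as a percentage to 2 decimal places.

The annual real rate is (1+3.4%)/(1+6.25%) − 1 = -2.6824%.
Compounded over 4 years: (1 + -0.026824)^4 − 1 ≈ -0.10305.

-10.31%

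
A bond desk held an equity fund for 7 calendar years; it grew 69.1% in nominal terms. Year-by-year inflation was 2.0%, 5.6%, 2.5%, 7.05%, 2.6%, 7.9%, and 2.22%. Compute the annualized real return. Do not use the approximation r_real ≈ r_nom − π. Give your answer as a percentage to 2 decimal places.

3.41%

Cumulative inflation factor: 1.020 × 1.056 × 1.025 × 1.0705 × 1.026 × 1.079 × 1.0222 ≈ 1.33746.
Nominal growth factor: 1.69100. Real growth factor = 1.69100 / 1.33746 ≈ 1.26434.
Annualized: 1.26434^(1/7) − 1 ≈ 0.03408.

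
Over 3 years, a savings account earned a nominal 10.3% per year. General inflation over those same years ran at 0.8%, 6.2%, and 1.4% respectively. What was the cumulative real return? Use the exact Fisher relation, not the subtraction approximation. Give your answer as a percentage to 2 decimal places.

23.62%

Cumulative inflation factor: 1.008 × 1.062 × 1.014 ≈ 1.08548.
Nominal growth factor: 1.34192. Real growth factor = 1.34192 / 1.08548 ≈ 1.23624.
Total real return ≈ 23.6242%.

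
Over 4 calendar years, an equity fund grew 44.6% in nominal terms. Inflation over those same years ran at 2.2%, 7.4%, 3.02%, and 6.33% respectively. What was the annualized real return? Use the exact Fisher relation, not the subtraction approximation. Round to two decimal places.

Cumulative inflation factor: 1.022 × 1.074 × 1.0302 × 1.0633 ≈ 1.20235.
Nominal growth factor: 1.44600. Real growth factor = 1.44600 / 1.20235 ≈ 1.20264.
Annualized: 1.20264^(1/4) − 1 ≈ 0.04721.

4.72%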